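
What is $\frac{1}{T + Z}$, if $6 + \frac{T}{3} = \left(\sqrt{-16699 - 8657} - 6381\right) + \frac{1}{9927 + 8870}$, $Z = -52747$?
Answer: $- \frac{25407052888381}{1827050985725139565} - \frac{2119963254 i \sqrt{6339}}{1827050985725139565} \approx -1.3906 \cdot 10^{-5} - 9.2382 \cdot 10^{-8} i$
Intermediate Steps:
$T = - \frac{360169314}{18797} + 6 i \sqrt{6339}$ ($T = -18 + 3 \left(\left(\sqrt{-16699 - 8657} - 6381\right) + \frac{1}{9927 + 8870}\right) = -18 + 3 \left(\left(\sqrt{-25356} - 6381\right) + \frac{1}{18797}\right) = -18 + 3 \left(\left(2 i \sqrt{6339} - 6381\right) + \frac{1}{18797}\right) = -18 + 3 \left(\left(-6381 + 2 i \sqrt{6339}\right) + \frac{1}{18797}\right) = -18 + 3 \left(- \frac{119943656}{18797} + 2 i \sqrt{6339}\right) = -18 - \left(\frac{359830968}{18797} - 6 i \sqrt{6339}\right) = - \frac{360169314}{18797} + 6 i \sqrt{6339} \approx -19161.0 + 477.71 i$)
$\frac{1}{T + Z} = \frac{1}{\left(- \frac{360169314}{18797} + 6 i \sqrt{6339}\right) - 52747} = \frac{1}{- \frac{1351654673}{18797} + 6 i \sqrt{6339}}$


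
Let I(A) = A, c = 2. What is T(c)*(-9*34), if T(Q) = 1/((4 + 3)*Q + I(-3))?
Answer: -306/11 ≈ -27.818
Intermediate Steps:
T(Q) = 1/(-3 + 7*Q) (T(Q) = 1/((4 + 3)*Q - 3) = 1/(7*Q - 3) = 1/(-3 + 7*Q))
T(c)*(-9*34) = (-9*34)/(-3 + 7*2) = -306/(-3 + 14) = -306/11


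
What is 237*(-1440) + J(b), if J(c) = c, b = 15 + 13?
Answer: -341252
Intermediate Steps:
b = 28
237*(-1440) + J(b) = 237*(-1440) + 28 = -341280 + 28 = -341252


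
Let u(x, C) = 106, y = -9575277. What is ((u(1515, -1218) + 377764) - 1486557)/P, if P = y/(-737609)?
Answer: -817777509383/9575277 ≈ -85405.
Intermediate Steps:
P = 9575277/737609 (P = -9575277/(-737609) = -9575277*(-1/737609) = 9575277/737609 ≈ 12.982)
((u(1515, -1218) + 377764) - 1486557)/P = ((106 + 377764) - 1486557)/(9575277/737609) = (377870 - 1486557)*(737609/9575277) = -1108687*737609/9575277 = -817777509383/9575277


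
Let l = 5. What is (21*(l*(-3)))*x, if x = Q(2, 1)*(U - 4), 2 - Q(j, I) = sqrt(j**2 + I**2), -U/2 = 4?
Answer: 7560 - 3780*sqrt(5) ≈ -892.34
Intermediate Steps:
U = -8 (U = -2*4 = -8)
Q(j, I) = 2 - sqrt(I**2 + j**2) (Q(j, I) = 2 - sqrt(j**2 + I**2) = 2 - sqrt(I**2 + j**2))
x = -24 + 12*sqrt(5) (x = (2 - sqrt(1**2 + 2**2))*(-8 - 4) = (2 - sqrt(1 + 4))*(-12) = (2 - sqrt(5))*(-12) = -24 + 12*sqrt(5) ≈ 2.8328)
(21*(l*(-3)))*x = (21*(5*(-3)))*(-24 + 12*sqrt(5)) = (21*(-15))*(-24 + 12*sqrt(5)) = -315*(-24 + 12*sqrt(5)) = 7560 - 3780*sqrt(5)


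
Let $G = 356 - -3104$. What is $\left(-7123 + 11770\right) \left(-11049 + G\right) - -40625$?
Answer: $-35225458$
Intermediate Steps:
$G = 3460$ ($G = 356 + 3104 = 3460$)
$\left(-7123 + 11770\right) \left(-11049 + G\right) - -40625 = \left(-7123 + 11770\right) \left(-11049 + 3460\right) - -40625 = 4647 \left(-7589\right) + 40625 = -35266083 + 40625 = -35225458$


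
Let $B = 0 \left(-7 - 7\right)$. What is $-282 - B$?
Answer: $-282$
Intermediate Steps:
$B = 0$ ($B = 0 \left(-14\right) = 0$)
$-282 - B = -282 - 0 = -282 + 0 = -282$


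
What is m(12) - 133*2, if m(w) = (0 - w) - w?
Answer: -290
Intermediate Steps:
m(w) = -2*w (m(w) = -w - w = -2*w)
m(12) - 133*2 = -2*12 - 133*2 = -24 - 266 = -290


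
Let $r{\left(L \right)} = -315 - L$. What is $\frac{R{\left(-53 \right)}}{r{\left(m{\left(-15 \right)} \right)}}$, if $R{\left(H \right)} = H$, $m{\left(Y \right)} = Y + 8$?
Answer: $\frac{53}{308} \approx 0.17208$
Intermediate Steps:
$m{\left(Y \right)} = 8 + Y$
$\frac{R{\left(-53 \right)}}{r{\left(m{\left(-15 \right)} \right)}} = - \frac{53}{-315 - \left(8 - 15\right)} = - \frac{53}{-315 - -7} = - \frac{53}{-315 + 7} = - \frac{53}{-308} = \left(-53\right) \left(- \frac{1}{308}\right) = \frac{53}{308}$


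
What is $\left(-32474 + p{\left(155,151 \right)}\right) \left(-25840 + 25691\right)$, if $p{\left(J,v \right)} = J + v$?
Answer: $4793032$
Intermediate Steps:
$\left(-32474 + p{\left(155,151 \right)}\right) \left(-25840 + 25691\right) = \left(-32474 + \left(155 + 151\right)\right) \left(-25840 + 25691\right) = \left(-32474 + 306\right) \left(-149\right) = \left(-32168\right) \left(-149\right) = 4793032$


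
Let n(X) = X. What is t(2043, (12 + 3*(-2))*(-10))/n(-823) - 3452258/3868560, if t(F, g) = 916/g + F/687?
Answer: -319873227091/364547948760 ≈ -0.87745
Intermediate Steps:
t(F, g) = 916/g + F/687 (t(F, g) = 916/g + F*(1/687) = 916/g + F/687)
t(2043, (12 + 3*(-2))*(-10))/n(-823) - 3452258/3868560 = (916/(((12 + 3*(-2))*(-10))) + (1/687)*2043)/(-823) - 3452258/3868560 = (916/(((12 - 6)*(-10))) + 681/229)*(-1/823) - 3452258*1/3868560 = (916/((6*(-10))) + 681/229)*(-1/823) - 1726129/1934280 = (916/(-60) + 681/229)*(-1/823) - 1726129/1934280 = (916*(-1/60) + 681/229)*(-1/823) - 1726129/1934280 = (-229/15 + 681/229)*(-1/823) - 1726129/1934280 = -42226/3435*(-1/823) - 1726129/1934280 = 42226/2827005 - 1726129/1934280 = -319873227091/364547948760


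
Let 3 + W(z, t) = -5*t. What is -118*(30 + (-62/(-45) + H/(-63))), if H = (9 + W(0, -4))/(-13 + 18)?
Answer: -387748/105 ≈ -3692.8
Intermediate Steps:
W(z, t) = -3 - 5*t
H = 26/5 (H = (9 + (-3 - 5*(-4)))/(-13 + 18) = (9 + (-3 + 20))/5 = (9 + 17)*(⅕) = 26*(⅕) = 26/5 ≈ 5.2000)
-118*(30 + (-62/(-45) + H/(-63))) = -118*(30 + (-62/(-45) + (26/5)/(-63))) = -118*(30 + (-62*(-1/45) + (26/5)*(-1/63))) = -118*(30 + (62/45 - 26/315)) = -118*(30 + 136/105) = -118*3286/105 = -387748/105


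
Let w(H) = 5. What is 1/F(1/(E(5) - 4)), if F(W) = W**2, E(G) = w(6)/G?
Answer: 9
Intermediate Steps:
E(G) = 5/G
1/F(1/(E(5) - 4)) = 1/((1/(5/5 - 4))**2) = 1/((1/(5*(1/5) - 4))**2) = 1/((1/(1 - 4))**2) = 1/((1/(-3))**2) = 1/((-1/3)**2) = 1/(1/9) = 9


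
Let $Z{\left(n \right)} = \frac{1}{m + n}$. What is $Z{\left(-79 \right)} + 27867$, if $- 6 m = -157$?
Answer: $\frac{8833833}{317} \approx 27867.0$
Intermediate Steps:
$m = \frac{157}{6}$ ($m = \left(- \frac{1}{6}\right) \left(-157\right) = \frac{157}{6} \approx 26.167$)
$Z{\left(n \right)} = \frac{1}{\frac{157}{6} + n}$
$Z{\left(-79 \right)} + 27867 = \frac{6}{157 + 6 \left(-79\right)} + 27867 = \frac{6}{157 - 474} + 27867 = \frac{6}{-317} + 27867 = 6 \left(- \frac{1}{317}\right) + 27867 = - \frac{6}{317} + 27867 = \frac{8833833}{317}$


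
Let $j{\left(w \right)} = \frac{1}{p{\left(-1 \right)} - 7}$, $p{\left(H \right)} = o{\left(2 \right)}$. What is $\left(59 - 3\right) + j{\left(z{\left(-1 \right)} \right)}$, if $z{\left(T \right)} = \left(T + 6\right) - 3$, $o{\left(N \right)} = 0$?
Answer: $\frac{391}{7} \approx 55.857$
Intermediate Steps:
$p{\left(H \right)} = 0$
$z{\left(T \right)} = 3 + T$ ($z{\left(T \right)} = \left(6 + T\right) - 3 = 3 + T$)
$j{\left(w \right)} = - \frac{1}{7}$ ($j{\left(w \right)} = \frac{1}{0 - 7} = \frac{1}{-7} = - \frac{1}{7}$)
$\left(59 - 3\right) + j{\left(z{\left(-1 \right)} \right)} = \left(59 - 3\right) - \frac{1}{7} = 56 - \frac{1}{7} = \frac{391}{7}$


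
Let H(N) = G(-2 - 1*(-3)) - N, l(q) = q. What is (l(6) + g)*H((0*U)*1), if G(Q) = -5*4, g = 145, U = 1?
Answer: -3020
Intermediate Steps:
G(Q) = -20
H(N) = -20 - N
(l(6) + g)*H((0*U)*1) = (6 + 145)*(-20 - 0*1) = 151*(-20 - 0) = 151*(-20 - 1*0) = 151*(-20 + 0) = 151*(-20) = -3020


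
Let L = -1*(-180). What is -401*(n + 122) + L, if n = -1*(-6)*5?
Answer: -60772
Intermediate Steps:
n = 30 (n = 6*5 = 30)
L = 180
-401*(n + 122) + L = -401*(30 + 122) + 180 = -401*152 + 180 = -60952 + 180 = -60772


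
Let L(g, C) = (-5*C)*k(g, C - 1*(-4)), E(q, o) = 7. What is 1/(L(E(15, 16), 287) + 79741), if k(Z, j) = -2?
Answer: 1/82611 ≈ 1.2105e-5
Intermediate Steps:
L(g, C) = 10*C (L(g, C) = -5*C*(-2) = 10*C)
1/(L(E(15, 16), 287) + 79741) = 1/(10*287 + 79741) = 1/(2870 + 79741) = 1/82611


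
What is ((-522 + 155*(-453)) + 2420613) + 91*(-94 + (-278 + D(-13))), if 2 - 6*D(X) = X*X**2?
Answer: 4698751/2 ≈ 2.3494e+6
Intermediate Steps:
D(X) = 1/3 - X**3/6 (D(X) = 1/3 - X*X**2/6 = 1/3 - X**3/6)
((-522 + 155*(-453)) + 2420613) + 91*(-94 + (-278 + D(-13))) = ((-522 + 155*(-453)) + 2420613) + 91*(-94 + (-278 + (1/3 - 1/6*(-13)**3))) = ((-522 - 70215) + 2420613) + 91*(-94 + (-278 + (1/3 - 1/6*(-2197)))) = (-70737 + 2420613) + 91*(-94 + (-278 + (1/3 + 2197/6))) = 2349876 + 91*(-94 + (-278 + 733/2)) = 2349876 + 91*(-94 + 177/2) = 2349876 + 91*(-11/2) = 2349876 - 1001/2 = 4698751/2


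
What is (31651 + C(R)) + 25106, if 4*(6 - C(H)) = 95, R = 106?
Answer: 226957/4 ≈ 56739.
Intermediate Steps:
C(H) = -71/4 (C(H) = 6 - ¼*95 = 6 - 95/4 = -71/4)
(31651 + C(R)) + 25106 = (31651 - 71/4) + 25106 = 126533/4 + 25106 = 226957/4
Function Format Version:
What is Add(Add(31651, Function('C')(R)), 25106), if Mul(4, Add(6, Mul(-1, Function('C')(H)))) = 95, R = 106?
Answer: Rational(226957, 4) ≈ 56739.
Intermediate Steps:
Function('C')(H) = Rational(-71, 4) (Function('C')(H) = Add(6, Mul(Rational(-1, 4), 95)) = Add(6, Rational(-95, 4)) = Rational(-71, 4))
Add(Add(31651, Function('C')(R)), 25106) = Add(Add(31651, Rational(-71, 4)), 25106) = Add(Rational(126533, 4), 25106) = Rational(226957, 4)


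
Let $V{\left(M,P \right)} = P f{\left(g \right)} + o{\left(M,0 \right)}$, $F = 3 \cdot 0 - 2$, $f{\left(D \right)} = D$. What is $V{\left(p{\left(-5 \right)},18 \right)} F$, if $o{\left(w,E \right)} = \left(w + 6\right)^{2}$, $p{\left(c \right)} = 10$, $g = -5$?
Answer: $-332$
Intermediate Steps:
$o{\left(w,E \right)} = \left(6 + w\right)^{2}$
$F = -2$ ($F = 0 - 2 = -2$)
$V{\left(M,P \right)} = \left(6 + M\right)^{2} - 5 P$ ($V{\left(M,P \right)} = P \left(-5\right) + \left(6 + M\right)^{2} = - 5 P + \left(6 + M\right)^{2} = \left(6 + M\right)^{2} - 5 P$)
$V{\left(p{\left(-5 \right)},18 \right)} F = \left(\left(6 + 10\right)^{2} - 90\right) \left(-2\right) = \left(16^{2} - 90\right) \left(-2\right) = \left(256 - 90\right) \left(-2\right) = 166 \left(-2\right) = -332$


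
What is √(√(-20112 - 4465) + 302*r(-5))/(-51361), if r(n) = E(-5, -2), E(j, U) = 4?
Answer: -√(1208 + I*√24577)/51361 ≈ -0.00067812 - 4.3819e-5*I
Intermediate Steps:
r(n) = 4
√(√(-20112 - 4465) + 302*r(-5))/(-51361) = √(√(-20112 - 4465) + 302*4)/(-51361) = √(√(-24577) + 1208)*(-1/51361) = √(I*√24577 + 1208)*(-1/51361) = √(1208 + I*√24577)*(-1/51361) = -√(1208 + I*√24577)/51361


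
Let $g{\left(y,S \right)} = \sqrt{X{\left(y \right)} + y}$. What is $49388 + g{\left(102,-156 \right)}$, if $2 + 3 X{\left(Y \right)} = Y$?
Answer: $49388 + \frac{\sqrt{1218}}{3} \approx 49400.0$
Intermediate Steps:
$X{\left(Y \right)} = - \frac{2}{3} + \frac{Y}{3}$
$g{\left(y,S \right)} = \sqrt{- \frac{2}{3} + \frac{4 y}{3}}$ ($g{\left(y,S \right)} = \sqrt{\left(- \frac{2}{3} + \frac{y}{3}\right) + y} = \sqrt{- \frac{2}{3} + \frac{4 y}{3}}$)
$49388 + g{\left(102,-156 \right)} = 49388 + \frac{\sqrt{-6 + 12 \cdot 102}}{3} = 49388 + \frac{\sqrt{-6 + 1224}}{3} = 49388 + \frac{\sqrt{1218}}{3}$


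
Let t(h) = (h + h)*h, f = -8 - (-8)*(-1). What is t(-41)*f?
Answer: -53792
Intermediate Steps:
f = -16 (f = -8 - 2*4 = -8 - 8 = -16)
t(h) = 2*h**2 (t(h) = (2*h)*h = 2*h**2)
t(-41)*f = (2*(-41)**2)*(-16) = (2*1681)*(-16) = 3362*(-16) = -53792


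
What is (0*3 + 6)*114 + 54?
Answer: 738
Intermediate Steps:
(0*3 + 6)*114 + 54 = (0 + 6)*114 + 54 = 6*114 + 54 = 684 + 54 = 738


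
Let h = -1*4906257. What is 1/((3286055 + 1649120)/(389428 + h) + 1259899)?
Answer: 4516829/5690743405096 ≈ 7.9372e-7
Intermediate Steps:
h = -4906257
1/((3286055 + 1649120)/(389428 + h) + 1259899) = 1/((3286055 + 1649120)/(389428 - 4906257) + 1259899) = 1/(4935175/(-4516829) + 1259899) = 1/(4935175*(-1/4516829) + 1259899) = 1/(-4935175/4516829 + 1259899) = 1/(5690743405096/4516829) = 4516829/5690743405096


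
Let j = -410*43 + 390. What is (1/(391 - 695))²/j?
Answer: -1/1593251840 ≈ -6.2765e-10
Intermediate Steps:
j = -17240 (j = -17630 + 390 = -17240)
(1/(391 - 695))²/j = (1/(391 - 695))²/(-17240) = (1/(-304))²*(-1/17240) = (-1/304)²*(-1/17240) = (1/92416)*(-1/17240) = -1/1593251840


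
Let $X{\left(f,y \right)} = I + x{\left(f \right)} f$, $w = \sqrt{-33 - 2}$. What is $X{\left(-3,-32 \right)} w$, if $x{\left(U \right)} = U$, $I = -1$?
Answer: $8 i \sqrt{35} \approx 47.329 i$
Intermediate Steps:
$w = i \sqrt{35}$ ($w = \sqrt{-35} = i \sqrt{35} \approx 5.9161 i$)
$X{\left(f,y \right)} = -1 + f^{2}$ ($X{\left(f,y \right)} = -1 + f f = -1 + f^{2}$)
$X{\left(-3,-32 \right)} w = \left(-1 + \left(-3\right)^{2}\right) i \sqrt{35} = \left(-1 + 9\right) i \sqrt{35} = 8 i \sqrt{35}$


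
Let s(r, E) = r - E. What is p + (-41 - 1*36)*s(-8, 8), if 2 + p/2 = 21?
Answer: 1270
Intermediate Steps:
p = 38 (p = -4 + 2*21 = -4 + 42 = 38)
p + (-41 - 1*36)*s(-8, 8) = 38 + (-41 - 1*36)*(-8 - 1*8) = 38 + (-41 - 36)*(-8 - 8) = 38 - 77*(-16) = 38 + 1232 = 1270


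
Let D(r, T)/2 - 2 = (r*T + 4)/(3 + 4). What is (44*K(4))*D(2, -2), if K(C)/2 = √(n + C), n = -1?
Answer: 352*√3 ≈ 609.68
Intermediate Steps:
K(C) = 2*√(-1 + C)
D(r, T) = 36/7 + 2*T*r/7 (D(r, T) = 4 + 2*((r*T + 4)/(3 + 4)) = 4 + 2*((T*r + 4)/7) = 4 + 2*((4 + T*r)*(⅐)) = 4 + 2*(4/7 + T*r/7) = 4 + (8/7 + 2*T*r/7) = 36/7 + 2*T*r/7)
(44*K(4))*D(2, -2) = (44*(2*√(-1 + 4)))*(36/7 + (2/7)*(-2)*2) = (44*(2*√3))*(36/7 - 8/7) = (88*√3)*4 = 352*√3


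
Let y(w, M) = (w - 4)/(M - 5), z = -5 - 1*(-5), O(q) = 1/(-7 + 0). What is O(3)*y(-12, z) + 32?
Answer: 1104/35 ≈ 31.543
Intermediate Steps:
O(q) = -⅐ (O(q) = 1/(-7) = -⅐)
z = 0 (z = -5 + 5 = 0)
y(w, M) = (-4 + w)/(-5 + M)
O(3)*y(-12, z) + 32 = -(-4 - 12)/(7*(-5 + 0)) + 32 = -(-16)/(7*(-5)) + 32 = -(-1)*(-16)/35 + 32 = -⅐*16/5 + 32 = -16/35 + 32 = 1104/35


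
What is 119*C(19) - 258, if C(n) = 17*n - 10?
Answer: 36989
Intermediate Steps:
C(n) = -10 + 17*n
119*C(19) - 258 = 119*(-10 + 17*19) - 258 = 119*(-10 + 323) - 258 = 119*313 - 258 = 37247 - 258 = 36989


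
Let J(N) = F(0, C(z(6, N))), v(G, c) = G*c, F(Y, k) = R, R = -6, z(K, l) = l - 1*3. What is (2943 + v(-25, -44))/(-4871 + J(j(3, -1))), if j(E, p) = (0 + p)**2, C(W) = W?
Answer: -4043/4877 ≈ -0.82899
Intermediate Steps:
z(K, l) = -3 + l (z(K, l) = l - 3 = -3 + l)
j(E, p) = p**2
F(Y, k) = -6
J(N) = -6
(2943 + v(-25, -44))/(-4871 + J(j(3, -1))) = (2943 - 25*(-44))/(-4871 - 6) = (2943 + 1100)/(-4877) = 4043*(-1/4877) = -4043/4877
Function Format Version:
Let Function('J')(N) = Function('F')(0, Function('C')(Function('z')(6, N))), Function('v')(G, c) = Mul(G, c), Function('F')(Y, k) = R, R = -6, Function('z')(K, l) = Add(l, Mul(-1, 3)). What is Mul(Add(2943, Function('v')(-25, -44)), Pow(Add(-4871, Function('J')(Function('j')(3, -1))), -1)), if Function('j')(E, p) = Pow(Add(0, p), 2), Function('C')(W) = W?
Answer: Rational(-4043, 4877) ≈ -0.82899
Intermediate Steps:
Function('z')(K, l) = Add(-3, l) (Function('z')(K, l) = Add(l, -3) = Add(-3, l))
Function('j')(E, p) = Pow(p, 2)
Function('F')(Y, k) = -6
Function('J')(N) = -6
Mul(Add(2943, Function('v')(-25, -44)), Pow(Add(-4871, Function('J')(Function('j')(3, -1))), -1)) = Mul(Add(2943, Mul(-25, -44)), Pow(Add(-4871, -6), -1)) = Mul(Add(2943, 1100), Pow(-4877, -1)) = Mul(4043, Rational(-1, 4877)) = Rational(-4043, 4877)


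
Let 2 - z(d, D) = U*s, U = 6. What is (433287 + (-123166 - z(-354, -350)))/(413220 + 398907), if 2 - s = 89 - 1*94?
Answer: 103387/270709 ≈ 0.38191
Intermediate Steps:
s = 7 (s = 2 - (89 - 1*94) = 2 - (89 - 94) = 2 - 1*(-5) = 2 + 5 = 7)
z(d, D) = -40 (z(d, D) = 2 - 6*7 = 2 - 1*42 = 2 - 42 = -40)
(433287 + (-123166 - z(-354, -350)))/(413220 + 398907) = (433287 + (-123166 - 1*(-40)))/(413220 + 398907) = (433287 + (-123166 + 40))/812127 = (433287 - 123126)*(1/812127) = 310161*(1/812127) = 103387/270709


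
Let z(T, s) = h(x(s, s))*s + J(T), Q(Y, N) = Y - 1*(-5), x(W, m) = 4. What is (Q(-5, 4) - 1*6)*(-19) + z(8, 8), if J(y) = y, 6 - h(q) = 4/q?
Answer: 162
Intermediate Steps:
h(q) = 6 - 4/q
Q(Y, N) = 5 + Y (Q(Y, N) = Y + 5 = 5 + Y)
z(T, s) = T + 5*s (z(T, s) = (6 - 4/4)*s + T = (6 - 4*¼)*s + T = (6 - 1)*s + T = 5*s + T = T + 5*s)
(Q(-5, 4) - 1*6)*(-19) + z(8, 8) = ((5 - 5) - 1*6)*(-19) + (8 + 5*8) = (0 - 6)*(-19) + (8 + 40) = -6*(-19) + 48 = 114 + 48 = 162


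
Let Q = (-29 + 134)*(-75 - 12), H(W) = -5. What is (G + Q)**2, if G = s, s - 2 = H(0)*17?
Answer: 84971524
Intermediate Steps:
Q = -9135 (Q = 105*(-87) = -9135)
s = -83 (s = 2 - 5*17 = 2 - 85 = -83)
G = -83
(G + Q)**2 = (-83 - 9135)**2 = (-9218)**2 = 84971524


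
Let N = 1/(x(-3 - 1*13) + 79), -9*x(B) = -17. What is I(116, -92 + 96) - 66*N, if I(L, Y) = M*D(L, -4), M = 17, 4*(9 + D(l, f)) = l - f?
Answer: 129651/364 ≈ 356.18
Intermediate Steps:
D(l, f) = -9 - f/4 + l/4 (D(l, f) = -9 + (l - f)/4 = -9 + (-f/4 + l/4) = -9 - f/4 + l/4)
x(B) = 17/9 (x(B) = -⅑*(-17) = 17/9)
N = 9/728 (N = 1/(17/9 + 79) = 1/(728/9) = 9/728 ≈ 0.012363)
I(L, Y) = -136 + 17*L/4 (I(L, Y) = 17*(-9 - ¼*(-4) + L/4) = 17*(-9 + 1 + L/4) = 17*(-8 + L/4) = -136 + 17*L/4)
I(116, -92 + 96) - 66*N = (-136 + (17/4)*116) - 66*9/728 = (-136 + 493) - 1*297/364 = 357 - 297/364 = 129651/364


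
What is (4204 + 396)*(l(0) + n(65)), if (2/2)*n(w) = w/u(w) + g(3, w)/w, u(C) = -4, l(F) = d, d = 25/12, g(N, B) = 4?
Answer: -2530460/39 ≈ -64884.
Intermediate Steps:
d = 25/12 (d = 25*(1/12) = 25/12 ≈ 2.0833)
l(F) = 25/12
n(w) = 4/w - w/4 (n(w) = w/(-4) + 4/w = w*(-¼) + 4/w = -w/4 + 4/w = 4/w - w/4)
(4204 + 396)*(l(0) + n(65)) = (4204 + 396)*(25/12 + (4/65 - ¼*65)) = 4600*(25/12 + (4*(1/65) - 65/4)) = 4600*(25/12 + (4/65 - 65/4)) = 4600*(25/12 - 4209/260) = 4600*(-5501/390) = -2530460/39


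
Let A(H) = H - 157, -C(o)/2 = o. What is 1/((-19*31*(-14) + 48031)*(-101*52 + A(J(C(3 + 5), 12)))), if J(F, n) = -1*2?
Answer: -1/304514847 ≈ -3.2839e-9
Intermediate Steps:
C(o) = -2*o
J(F, n) = -2
A(H) = -157 + H
1/((-19*31*(-14) + 48031)*(-101*52 + A(J(C(3 + 5), 12)))) = 1/((-19*31*(-14) + 48031)*(-101*52 + (-157 - 2))) = 1/((-589*(-14) + 48031)*(-5252 - 159)) = 1/((8246 + 48031)*(-5411)) = 1/(56277*(-5411)) = 1/(-304514847) = -1/304514847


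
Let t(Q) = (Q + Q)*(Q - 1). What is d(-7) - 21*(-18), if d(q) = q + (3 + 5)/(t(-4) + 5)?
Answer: 16703/45 ≈ 371.18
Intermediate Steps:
t(Q) = 2*Q*(-1 + Q) (t(Q) = (2*Q)*(-1 + Q) = 2*Q*(-1 + Q))
d(q) = 8/45 + q (d(q) = q + (3 + 5)/(2*(-4)*(-1 - 4) + 5) = q + 8/(2*(-4)*(-5) + 5) = q + 8/(40 + 5) = q + 8/45 = 8/45 + q)
d(-7) - 21*(-18) = (8/45 - 7) - 21*(-18) = -307/45 + 378 = 16703/45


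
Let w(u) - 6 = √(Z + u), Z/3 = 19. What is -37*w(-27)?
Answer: -222 - 37*√30 ≈ -424.66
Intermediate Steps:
Z = 57 (Z = 3*19 = 57)
w(u) = 6 + √(57 + u)
-37*w(-27) = -37*(6 + √(57 - 27)) = -37*(6 + √30) = -222 - 37*√30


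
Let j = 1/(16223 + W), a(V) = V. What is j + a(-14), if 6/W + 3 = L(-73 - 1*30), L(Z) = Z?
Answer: -12037371/859816 ≈ -14.000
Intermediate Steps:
W = -3/53 (W = 6/(-3 + (-73 - 1*30)) = 6/(-3 + (-73 - 30)) = 6/(-3 - 103) = 6/(-106) = 6*(-1/106) = -3/53 ≈ -0.056604)
j = 53/859816 (j = 1/(16223 - 3/53) = 1/(859816/53) = 53/859816 ≈ 6.1641e-5)
j + a(-14) = 53/859816 - 14 = -12037371/859816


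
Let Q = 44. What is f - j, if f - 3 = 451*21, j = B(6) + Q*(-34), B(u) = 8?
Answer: 10962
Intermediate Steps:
j = -1488 (j = 8 + 44*(-34) = 8 - 1496 = -1488)
f = 9474 (f = 3 + 451*21 = 3 + 9471 = 9474)
f - j = 9474 - 1*(-1488) = 9474 + 1488 = 10962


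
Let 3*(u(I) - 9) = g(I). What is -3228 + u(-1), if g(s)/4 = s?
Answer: -9661/3 ≈ -3220.3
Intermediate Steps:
g(s) = 4*s
u(I) = 9 + 4*I/3 (u(I) = 9 + (4*I)/3 = 9 + 4*I/3)
-3228 + u(-1) = -3228 + (9 + (4/3)*(-1)) = -3228 + (9 - 4/3) = -3228 + 23/3 = -9661/3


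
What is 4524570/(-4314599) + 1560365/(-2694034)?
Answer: -18921694684015/11623676402366 ≈ -1.6279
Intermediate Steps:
4524570/(-4314599) + 1560365/(-2694034) = 4524570*(-1/4314599) + 1560365*(-1/2694034) = -4524570/4314599 - 1560365/2694034 = -18921694684015/11623676402366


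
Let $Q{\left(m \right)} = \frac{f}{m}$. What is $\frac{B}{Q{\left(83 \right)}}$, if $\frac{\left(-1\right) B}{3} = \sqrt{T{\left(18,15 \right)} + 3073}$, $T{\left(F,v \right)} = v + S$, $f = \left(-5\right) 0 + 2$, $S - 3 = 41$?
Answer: $- 747 \sqrt{87} \approx -6967.6$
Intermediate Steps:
$S = 44$ ($S = 3 + 41 = 44$)
$f = 2$ ($f = 0 + 2 = 2$)
$T{\left(F,v \right)} = 44 + v$ ($T{\left(F,v \right)} = v + 44 = 44 + v$)
$Q{\left(m \right)} = \frac{2}{m}$
$B = - 18 \sqrt{87}$ ($B = - 3 \sqrt{\left(44 + 15\right) + 3073} = - 3 \sqrt{59 + 3073} = - 3 \sqrt{3132} = - 3 \cdot 6 \sqrt{87} = - 18 \sqrt{87} \approx -167.89$)
$\frac{B}{Q{\left(83 \right)}} = \frac{\left(-18\right) \sqrt{87}}{2 \cdot \frac{1}{83}} = \frac{\left(-18\right) \sqrt{87}}{\frac{2}{83}} = - 18 \sqrt{87} \cdot \frac{83}{2} = - 747 \sqrt{87}$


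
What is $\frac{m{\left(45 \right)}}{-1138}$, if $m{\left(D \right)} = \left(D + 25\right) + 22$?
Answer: $- \frac{46}{569} \approx -0.080844$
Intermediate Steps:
$m{\left(D \right)} = 47 + D$ ($m{\left(D \right)} = \left(25 + D\right) + 22 = 47 + D$)
$\frac{m{\left(45 \right)}}{-1138} = \frac{47 + 45}{-1138} = 92 \left(- \frac{1}{1138}\right) = - \frac{46}{569}$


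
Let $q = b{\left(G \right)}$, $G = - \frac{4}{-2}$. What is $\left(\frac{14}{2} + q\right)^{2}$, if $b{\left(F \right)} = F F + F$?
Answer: $169$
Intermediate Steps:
$G = 2$ ($G = \left(-4\right) \left(- \frac{1}{2}\right) = 2$)
$b{\left(F \right)} = F + F^{2}$ ($b{\left(F \right)} = F^{2} + F = F + F^{2}$)
$q = 6$ ($q = 2 \left(1 + 2\right) = 2 \cdot 3 = 6$)
$\left(\frac{14}{2} + q\right)^{2} = \left(\frac{14}{2} + 6\right)^{2} = \left(14 \cdot \frac{1}{2} + 6\right)^{2} = \left(7 + 6\right)^{2} = 13^{2} = 169$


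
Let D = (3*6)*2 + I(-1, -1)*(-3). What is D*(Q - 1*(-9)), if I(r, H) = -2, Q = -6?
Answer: 126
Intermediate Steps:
D = 42 (D = (3*6)*2 - 2*(-3) = 18*2 + 6 = 36 + 6 = 42)
D*(Q - 1*(-9)) = 42*(-6 - 1*(-9)) = 42*(-6 + 9) = 42*3 = 126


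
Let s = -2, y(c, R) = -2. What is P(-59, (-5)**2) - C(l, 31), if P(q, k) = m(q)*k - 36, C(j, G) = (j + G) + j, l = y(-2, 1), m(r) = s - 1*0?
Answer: -113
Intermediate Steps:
m(r) = -2 (m(r) = -2 - 1*0 = -2 + 0 = -2)
l = -2
C(j, G) = G + 2*j (C(j, G) = (G + j) + j = G + 2*j)
P(q, k) = -36 - 2*k (P(q, k) = -2*k - 36 = -36 - 2*k)
P(-59, (-5)**2) - C(l, 31) = (-36 - 2*(-5)**2) - (31 + 2*(-2)) = (-36 - 2*25) - (31 - 4) = (-36 - 50) - 1*27 = -86 - 27 = -113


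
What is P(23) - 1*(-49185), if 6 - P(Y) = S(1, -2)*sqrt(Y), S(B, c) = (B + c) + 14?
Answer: 49191 - 13*sqrt(23) ≈ 49129.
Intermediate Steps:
S(B, c) = 14 + B + c
P(Y) = 6 - 13*sqrt(Y) (P(Y) = 6 - (14 + 1 - 2)*sqrt(Y) = 6 - 13*sqrt(Y))
P(23) - 1*(-49185) = (6 - 13*sqrt(23)) - 1*(-49185) = (6 - 13*sqrt(23)) + 49185 = 49191 - 13*sqrt(23)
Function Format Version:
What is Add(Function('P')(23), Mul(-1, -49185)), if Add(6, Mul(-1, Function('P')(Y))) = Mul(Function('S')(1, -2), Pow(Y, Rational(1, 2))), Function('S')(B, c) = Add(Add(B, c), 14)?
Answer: Add(49191, Mul(-13, Pow(23, Rational(1, 2)))) ≈ 49129.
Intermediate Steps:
Function('S')(B, c) = Add(14, B, c)
Function('P')(Y) = Add(6, Mul(-13, Pow(Y, Rational(1, 2)))) (Function('P')(Y) = Add(6, Mul(-1, Mul(Add(14, 1, -2), Pow(Y, Rational(1, 2))))) = Add(6, Mul(-1, Mul(13, Pow(Y, Rational(1, 2))))) = Add(6, Mul(-13, Pow(Y, Rational(1, 2)))))
Add(Function('P')(23), Mul(-1, -49185)) = Add(Add(6, Mul(-13, Pow(23, Rational(1, 2)))), Mul(-1, -49185)) = Add(Add(6, Mul(-13, Pow(23, Rational(1, 2)))), 49185) = Add(49191, Mul(-13, Pow(23, Rational(1, 2))))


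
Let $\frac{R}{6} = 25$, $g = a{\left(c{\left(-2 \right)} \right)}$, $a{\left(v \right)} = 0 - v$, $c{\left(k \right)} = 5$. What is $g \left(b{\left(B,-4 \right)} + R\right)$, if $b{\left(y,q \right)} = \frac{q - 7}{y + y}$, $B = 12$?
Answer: $- \frac{17945}{24} \approx -747.71$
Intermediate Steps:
$b{\left(y,q \right)} = \frac{-7 + q}{2 y}$
$a{\left(v \right)} = - v$
$g = -5$ ($g = \left(-1\right) 5 = -5$)
$R = 150$ ($R = 6 \cdot 25 = 150$)
$g \left(b{\left(B,-4 \right)} + R\right) = - 5 \left(\frac{-7 - 4}{2 \cdot 12} + 150\right) = - 5 \left(\frac{1}{2} \cdot \frac{1}{12} \left(-11\right) + 150\right) = - 5 \left(- \frac{11}{24} + 150\right) = \left(-5\right) \frac{3589}{24} = - \frac{17945}{24}$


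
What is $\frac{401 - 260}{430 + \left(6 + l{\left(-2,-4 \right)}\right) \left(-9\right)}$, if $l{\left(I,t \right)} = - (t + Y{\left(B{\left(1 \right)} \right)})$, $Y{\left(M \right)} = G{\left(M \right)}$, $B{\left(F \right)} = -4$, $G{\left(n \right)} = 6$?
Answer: $\frac{141}{394} \approx 0.35787$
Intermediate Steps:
$Y{\left(M \right)} = 6$
$l{\left(I,t \right)} = -6 - t$ ($l{\left(I,t \right)} = - (t + 6) = - (6 + t) = -6 - t$)
$\frac{401 - 260}{430 + \left(6 + l{\left(-2,-4 \right)}\right) \left(-9\right)} = \frac{401 - 260}{430 + \left(6 - 2\right) \left(-9\right)} = \frac{141}{430 + \left(6 + \left(-6 + 4\right)\right) \left(-9\right)} = \frac{141}{430 + \left(6 - 2\right) \left(-9\right)} = \frac{141}{430 + 4 \left(-9\right)} = \frac{141}{430 - 36} = \frac{141}{394}$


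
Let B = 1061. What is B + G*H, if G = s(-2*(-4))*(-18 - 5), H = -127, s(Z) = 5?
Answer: 15666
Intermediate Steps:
G = -115 (G = 5*(-18 - 5) = 5*(-23) = -115)
B + G*H = 1061 - 115*(-127) = 1061 + 14605 = 15666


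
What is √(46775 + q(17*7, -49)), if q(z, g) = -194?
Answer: √46581 ≈ 215.83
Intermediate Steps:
√(46775 + q(17*7, -49)) = √(46775 - 194) = √46581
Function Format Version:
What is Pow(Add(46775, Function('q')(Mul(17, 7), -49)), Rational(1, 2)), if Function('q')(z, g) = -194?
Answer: Pow(46581, Rational(1, 2)) ≈ 215.83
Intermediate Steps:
Pow(Add(46775, Function('q')(Mul(17, 7), -49)), Rational(1, 2)) = Pow(Add(46775, -194), Rational(1, 2)) = Pow(46581, Rational(1, 2))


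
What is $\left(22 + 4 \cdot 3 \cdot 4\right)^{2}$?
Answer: $4900$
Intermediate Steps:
$\left(22 + 4 \cdot 3 \cdot 4\right)^{2} = \left(22 + 12 \cdot 4\right)^{2} = \left(22 + 48\right)^{2} = 70^{2} = 4900$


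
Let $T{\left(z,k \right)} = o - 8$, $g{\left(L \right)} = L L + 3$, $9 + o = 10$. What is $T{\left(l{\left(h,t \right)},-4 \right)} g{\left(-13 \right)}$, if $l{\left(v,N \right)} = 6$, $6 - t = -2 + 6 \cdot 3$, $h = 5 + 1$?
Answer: $-1204$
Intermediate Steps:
$o = 1$ ($o = -9 + 10 = 1$)
$h = 6$
$g{\left(L \right)} = 3 + L^{2}$ ($g{\left(L \right)} = L^{2} + 3 = 3 + L^{2}$)
$t = -10$ ($t = 6 - \left(-2 + 6 \cdot 3\right) = 6 - \left(-2 + 18\right) = 6 - 16 = -10$)
$T{\left(z,k \right)} = -7$ ($T{\left(z,k \right)} = 1 - 8 = -7$)
$T{\left(l{\left(h,t \right)},-4 \right)} g{\left(-13 \right)} = - 7 \left(3 + \left(-13\right)^{2}\right) = - 7 \left(3 + 169\right) = \left(-7\right) 172 = -1204$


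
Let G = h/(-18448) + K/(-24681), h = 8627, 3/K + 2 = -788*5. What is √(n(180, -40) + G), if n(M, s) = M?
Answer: √111566824971413082189405/24928501068 ≈ 13.399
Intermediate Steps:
K = -1/1314 (K = 3/(-2 - 788*5) = 3/(-2 - 3940) = 3/(-3942) = 3*(-1/3942) = -1/1314 ≈ -0.00076103)
G = -139890393235/299142012816 (G = 8627/(-18448) - 1/1314/(-24681) = 8627*(-1/18448) - 1/1314*(-1/24681) = -8627/18448 + 1/32430834 = -139890393235/299142012816 ≈ -0.46764)
√(n(180, -40) + G) = √(180 - 139890393235/299142012816) = √(53705671913645/299142012816) = √111566824971413082189405/24928501068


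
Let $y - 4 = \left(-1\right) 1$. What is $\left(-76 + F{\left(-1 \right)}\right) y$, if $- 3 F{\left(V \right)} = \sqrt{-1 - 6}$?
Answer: $-228 - i \sqrt{7} \approx -228.0 - 2.6458 i$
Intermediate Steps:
$F{\left(V \right)} = - \frac{i \sqrt{7}}{3}$ ($F{\left(V \right)} = - \frac{\sqrt{-1 - 6}}{3} = - \frac{\sqrt{-7}}{3} = - \frac{i \sqrt{7}}{3}$)
$y = 3$ ($y = 4 - 1 = 3$)
$\left(-76 + F{\left(-1 \right)}\right) y = \left(-76 - \frac{i \sqrt{7}}{3}\right) 3 = -228 - i \sqrt{7}$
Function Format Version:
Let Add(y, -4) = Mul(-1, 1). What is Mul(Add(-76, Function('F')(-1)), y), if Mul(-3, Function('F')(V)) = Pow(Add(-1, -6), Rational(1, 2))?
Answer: Add(-228, Mul(-1, I, Pow(7, Rational(1, 2)))) ≈ Add(-228.00, Mul(-2.6458, I))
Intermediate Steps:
Function('F')(V) = Mul(Rational(-1, 3), I, Pow(7, Rational(1, 2))) (Function('F')(V) = Mul(Rational(-1, 3), Pow(Add(-1, -6), Rational(1, 2))) = Mul(Rational(-1, 3), Pow(-7, Rational(1, 2))) = Mul(Rational(-1, 3), Mul(I, Pow(7, Rational(1, 2)))) = Mul(Rational(-1, 3), I, Pow(7, Rational(1, 2))))
y = 3 (y = Add(4, Mul(-1, 1)) = Add(4, -1) = 3)
Mul(Add(-76, Function('F')(-1)), y) = Mul(Add(-76, Mul(Rational(-1, 3), I, Pow(7, Rational(1, 2)))), 3) = Add(-228, Mul(-1, I, Pow(7, Rational(1, 2))))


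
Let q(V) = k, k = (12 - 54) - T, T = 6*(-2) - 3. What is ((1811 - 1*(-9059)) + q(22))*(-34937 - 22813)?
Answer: -626183250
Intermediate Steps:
T = -15 (T = -12 - 3 = -15)
k = -27 (k = (12 - 54) - 1*(-15) = -42 + 15 = -27)
q(V) = -27
((1811 - 1*(-9059)) + q(22))*(-34937 - 22813) = ((1811 - 1*(-9059)) - 27)*(-34937 - 22813) = ((1811 + 9059) - 27)*(-57750) = (10870 - 27)*(-57750) = 10843*(-57750) = -626183250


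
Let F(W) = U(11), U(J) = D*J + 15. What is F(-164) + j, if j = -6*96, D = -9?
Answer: -660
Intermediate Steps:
U(J) = 15 - 9*J (U(J) = -9*J + 15 = 15 - 9*J)
j = -576
F(W) = -84 (F(W) = 15 - 9*11 = 15 - 99 = -84)
F(-164) + j = -84 - 576 = -660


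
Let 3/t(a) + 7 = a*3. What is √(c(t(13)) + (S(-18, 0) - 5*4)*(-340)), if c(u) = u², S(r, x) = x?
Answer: √6963209/32 ≈ 82.462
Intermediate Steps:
t(a) = 3/(-7 + 3*a) (t(a) = 3/(-7 + a*3) = 3/(-7 + 3*a))
√(c(t(13)) + (S(-18, 0) - 5*4)*(-340)) = √((3/(-7 + 3*13))² + (0 - 5*4)*(-340)) = √((3/(-7 + 39))² + (0 - 20)*(-340)) = √((3/32)² - 20*(-340)) = √((3*(1/32))² + 6800) = √((3/32)² + 6800) = √(9/1024 + 6800) = √(6963209/1024) = √6963209/32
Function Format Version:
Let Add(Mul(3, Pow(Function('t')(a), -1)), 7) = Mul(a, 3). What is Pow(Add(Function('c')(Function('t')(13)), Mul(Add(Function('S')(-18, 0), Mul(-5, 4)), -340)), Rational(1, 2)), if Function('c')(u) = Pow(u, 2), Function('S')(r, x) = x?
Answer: Mul(Rational(1, 32), Pow(6963209, Rational(1, 2))) ≈ 82.462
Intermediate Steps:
Function('t')(a) = Mul(3, Pow(Add(-7, Mul(3, a)), -1)) (Function('t')(a) = Mul(3, Pow(Add(-7, Mul(a, 3)), -1)) = Mul(3, Pow(Add(-7, Mul(3, a)), -1)))
Pow(Add(Function('c')(Function('t')(13)), Mul(Add(Function('S')(-18, 0), Mul(-5, 4)), -340)), Rational(1, 2)) = Pow(Add(Pow(Mul(3, Pow(Add(-7, Mul(3, 13)), -1)), 2), Mul(Add(0, Mul(-5, 4)), -340)), Rational(1, 2)) = Pow(Add(Pow(Mul(3, Pow(Add(-7, 39), -1)), 2), Mul(Add(0, -20), -340)), Rational(1, 2)) = Pow(Add(Pow(Mul(3, Pow(32, -1)), 2), Mul(-20, -340)), Rational(1, 2)) = Pow(Add(Pow(Mul(3, Rational(1, 32)), 2), 6800), Rational(1, 2)) = Pow(Add(Pow(Rational(3, 32), 2), 6800), Rational(1, 2)) = Pow(Add(Rational(9, 1024), 6800), Rational(1, 2)) = Pow(Rational(6963209, 1024), Rational(1, 2)) = Mul(Rational(1, 32), Pow(6963209, Rational(1, 2)))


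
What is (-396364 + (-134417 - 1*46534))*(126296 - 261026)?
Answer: 77781649950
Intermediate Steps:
(-396364 + (-134417 - 1*46534))*(126296 - 261026) = (-396364 + (-134417 - 46534))*(-134730) = (-396364 - 180951)*(-134730) = -577315*(-134730) = 77781649950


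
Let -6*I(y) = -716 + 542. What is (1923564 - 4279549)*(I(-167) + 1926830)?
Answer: -4539650901115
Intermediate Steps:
I(y) = 29 (I(y) = -(-716 + 542)/6 = -⅙*(-174) = 29)
(1923564 - 4279549)*(I(-167) + 1926830) = (1923564 - 4279549)*(29 + 1926830) = -2355985*1926859 = -4539650901115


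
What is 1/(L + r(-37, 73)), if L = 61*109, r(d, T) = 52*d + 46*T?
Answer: 1/8083 ≈ 0.00012372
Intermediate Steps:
r(d, T) = 46*T + 52*d
L = 6649
1/(L + r(-37, 73)) = 1/(6649 + (46*73 + 52*(-37))) = 1/(6649 + (3358 - 1924)) = 1/(6649 + 1434) = 1/8083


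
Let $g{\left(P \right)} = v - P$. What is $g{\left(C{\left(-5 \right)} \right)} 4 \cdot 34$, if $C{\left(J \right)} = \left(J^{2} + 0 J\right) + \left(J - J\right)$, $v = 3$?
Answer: $-2992$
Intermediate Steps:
$C{\left(J \right)} = J^{2}$ ($C{\left(J \right)} = \left(J^{2} + 0\right) + 0 = J^{2} + 0 = J^{2}$)
$g{\left(P \right)} = 3 - P$
$g{\left(C{\left(-5 \right)} \right)} 4 \cdot 34 = \left(3 - \left(-5\right)^{2}\right) 4 \cdot 34 = \left(3 - 25\right) 4 \cdot 34 = \left(-22\right) 4 \cdot 34 = \left(-88\right) 34 = -2992$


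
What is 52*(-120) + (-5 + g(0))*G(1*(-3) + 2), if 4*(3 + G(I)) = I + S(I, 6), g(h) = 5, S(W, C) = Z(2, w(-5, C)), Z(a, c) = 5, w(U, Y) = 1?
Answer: -6240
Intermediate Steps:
S(W, C) = 5
G(I) = -7/4 + I/4 (G(I) = -3 + (I + 5)/4 = -3 + (5 + I)/4 = -3 + (5/4 + I/4) = -7/4 + I/4)
52*(-120) + (-5 + g(0))*G(1*(-3) + 2) = 52*(-120) + (-5 + 5)*(-7/4 + (1*(-3) + 2)/4) = -6240 + 0*(-7/4 + (-3 + 2)/4) = -6240 + 0*(-7/4 + (¼)*(-1)) = -6240 + 0*(-7/4 - ¼) = -6240 + 0*(-2) = -6240 + 0 = -6240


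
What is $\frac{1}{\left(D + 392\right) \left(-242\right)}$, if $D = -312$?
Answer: $- \frac{1}{19360} \approx -5.1653 \cdot 10^{-5}$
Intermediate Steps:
$\frac{1}{\left(D + 392\right) \left(-242\right)} = \frac{1}{\left(-312 + 392\right) \left(-242\right)} = \frac{1}{80 \left(-242\right)} = \frac{1}{-19360} = - \frac{1}{19360}$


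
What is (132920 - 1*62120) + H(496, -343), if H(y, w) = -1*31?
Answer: 70769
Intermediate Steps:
H(y, w) = -31
(132920 - 1*62120) + H(496, -343) = (132920 - 1*62120) - 31 = (132920 - 62120) - 31 = 70800 - 31 = 70769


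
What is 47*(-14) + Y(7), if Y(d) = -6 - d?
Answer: -671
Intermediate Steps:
47*(-14) + Y(7) = 47*(-14) + (-6 - 1*7) = -658 + (-6 - 7) = -658 - 13 = -671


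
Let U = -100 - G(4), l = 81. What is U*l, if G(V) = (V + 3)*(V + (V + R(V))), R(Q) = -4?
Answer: -10368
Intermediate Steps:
G(V) = (-4 + 2*V)*(3 + V) (G(V) = (V + 3)*(V + (V - 4)) = (3 + V)*(V + (-4 + V)) = (3 + V)*(-4 + 2*V) = (-4 + 2*V)*(3 + V))
U = -128 (U = -100 - (-12 + 2*4 + 2*4²) = -100 - (-12 + 8 + 2*16) = -100 - (-12 + 8 + 32) = -100 - 1*28 = -100 - 28 = -128)
U*l = -128*81 = -10368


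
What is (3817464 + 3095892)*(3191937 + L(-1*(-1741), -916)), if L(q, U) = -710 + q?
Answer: 22074124480608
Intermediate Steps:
(3817464 + 3095892)*(3191937 + L(-1*(-1741), -916)) = (3817464 + 3095892)*(3191937 + (-710 - 1*(-1741))) = 6913356*(3191937 + (-710 + 1741)) = 6913356*(3191937 + 1031) = 6913356*3192968 = 22074124480608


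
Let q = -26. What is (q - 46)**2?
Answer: 5184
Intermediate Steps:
(q - 46)**2 = (-26 - 46)**2 = (-72)**2 = 5184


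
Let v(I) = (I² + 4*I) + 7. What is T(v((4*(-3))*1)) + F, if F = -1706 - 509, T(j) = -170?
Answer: -2385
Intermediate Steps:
v(I) = 7 + I² + 4*I
F = -2215
T(v((4*(-3))*1)) + F = -170 - 2215 = -2385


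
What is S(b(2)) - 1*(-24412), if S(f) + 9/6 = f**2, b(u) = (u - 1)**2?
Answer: 48823/2 ≈ 24412.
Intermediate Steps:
b(u) = (-1 + u)**2
S(f) = -3/2 + f**2
S(b(2)) - 1*(-24412) = (-3/2 + ((-1 + 2)**2)**2) - 1*(-24412) = (-3/2 + (1**2)**2) + 24412 = (-3/2 + 1**2) + 24412 = (-3/2 + 1) + 24412 = -1/2 + 24412 = 48823/2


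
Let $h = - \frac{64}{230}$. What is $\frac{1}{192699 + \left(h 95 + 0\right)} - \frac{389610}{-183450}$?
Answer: $\frac{57551628548}{27098432935} \approx 2.1238$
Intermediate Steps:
$h = - \frac{32}{115}$ ($h = \left(-64\right) \frac{1}{230} = - \frac{32}{115} \approx -0.27826$)
$\frac{1}{192699 + \left(h 95 + 0\right)} - \frac{389610}{-183450} = \frac{1}{192699 + \left(\left(- \frac{32}{115}\right) 95 + 0\right)} - \frac{389610}{-183450} = \frac{1}{192699 + \left(- \frac{608}{23} + 0\right)} - 389610 \left(- \frac{1}{183450}\right) = \frac{1}{192699 - \frac{608}{23}} - - \frac{12987}{6115} = \frac{1}{\frac{4431469}{23}} + \frac{12987}{6115} = \frac{23}{4431469} + \frac{12987}{6115} = \frac{57551628548}{27098432935}$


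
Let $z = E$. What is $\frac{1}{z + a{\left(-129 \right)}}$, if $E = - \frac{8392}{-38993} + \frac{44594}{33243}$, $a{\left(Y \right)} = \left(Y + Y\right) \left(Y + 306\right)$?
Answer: $- \frac{1296244299}{59192274329036} \approx -2.1899 \cdot 10^{-5}$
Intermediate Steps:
$a{\left(Y \right)} = 2 Y \left(306 + Y\right)$
$E = \frac{2017829098}{1296244299}$ ($E = \left(-8392\right) \left(- \frac{1}{38993}\right) + 44594 \cdot \frac{1}{33243} = \frac{8392}{38993} + \frac{44594}{33243} = \frac{2017829098}{1296244299} \approx 1.5567$)
$z = \frac{2017829098}{1296244299} \approx 1.5567$
$\frac{1}{z + a{\left(-129 \right)}} = \frac{1}{\frac{2017829098}{1296244299} + 2 \left(-129\right) \left(306 - 129\right)} = \frac{1}{\frac{2017829098}{1296244299} + 2 \left(-129\right) 177} = \frac{1}{\frac{2017829098}{1296244299} - 45666} = \frac{1}{- \frac{59192274329036}{1296244299}} = - \frac{1296244299}{59192274329036}$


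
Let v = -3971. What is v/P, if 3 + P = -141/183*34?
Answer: 242231/1781 ≈ 136.01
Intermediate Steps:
P = -1781/61 (P = -3 - 141/183*34 = -3 - 141*1/183*34 = -3 - 47/61*34 = -3 - 1598/61 = -1781/61 ≈ -29.197)
v/P = -3971/(-1781/61) = -3971*(-61/1781) = 242231/1781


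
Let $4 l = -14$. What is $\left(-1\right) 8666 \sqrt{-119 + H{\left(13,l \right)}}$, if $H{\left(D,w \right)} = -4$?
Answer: $- 8666 i \sqrt{123} \approx - 96111.0 i$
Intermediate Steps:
$l = - \frac{7}{2}$ ($l = \frac{1}{4} \left(-14\right) = - \frac{7}{2} \approx -3.5$)
$\left(-1\right) 8666 \sqrt{-119 + H{\left(13,l \right)}} = \left(-1\right) 8666 \sqrt{-119 - 4} = - 8666 \sqrt{-123} = - 8666 i \sqrt{123}$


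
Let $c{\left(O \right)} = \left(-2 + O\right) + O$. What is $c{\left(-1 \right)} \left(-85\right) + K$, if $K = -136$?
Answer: $204$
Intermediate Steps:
$c{\left(O \right)} = -2 + 2 O$
$c{\left(-1 \right)} \left(-85\right) + K = \left(-2 + 2 \left(-1\right)\right) \left(-85\right) - 136 = \left(-2 - 2\right) \left(-85\right) - 136 = \left(-4\right) \left(-85\right) - 136 = 340 - 136 = 204$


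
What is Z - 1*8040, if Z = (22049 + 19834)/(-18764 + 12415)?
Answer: -51087843/6349 ≈ -8046.6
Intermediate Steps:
Z = -41883/6349 (Z = 41883/(-6349) = 41883*(-1/6349) = -41883/6349 ≈ -6.5968)
Z - 1*8040 = -41883/6349 - 1*8040 = -41883/6349 - 8040 = -51087843/6349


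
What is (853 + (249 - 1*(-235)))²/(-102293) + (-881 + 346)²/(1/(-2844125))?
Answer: -83272606656228194/102293 ≈ -8.1406e+11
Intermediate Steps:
(853 + (249 - 1*(-235)))²/(-102293) + (-881 + 346)²/(1/(-2844125)) = (853 + (249 + 235))²*(-1/102293) + (-535)²/(-1/2844125) = (853 + 484)²*(-1/102293) + 286225*(-2844125) = 1337²*(-1/102293) - 814059678125 = 1787569*(-1/102293) - 814059678125 = -1787569/102293 - 814059678125 = -83272606656228194/102293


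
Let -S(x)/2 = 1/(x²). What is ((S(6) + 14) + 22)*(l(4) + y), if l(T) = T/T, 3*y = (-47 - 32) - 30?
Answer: -34291/27 ≈ -1270.0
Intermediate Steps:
y = -109/3 (y = ((-47 - 32) - 30)/3 = (-79 - 30)/3 = (⅓)*(-109) = -109/3 ≈ -36.333)
l(T) = 1
S(x) = -2/x²
((S(6) + 14) + 22)*(l(4) + y) = ((-2/6² + 14) + 22)*(1 - 109/3) = ((-2*1/36 + 14) + 22)*(-106/3) = ((-1/18 + 14) + 22)*(-106/3) = (251/18 + 22)*(-106/3) = (647/18)*(-106/3) = -34291/27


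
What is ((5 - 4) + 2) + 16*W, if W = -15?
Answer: -237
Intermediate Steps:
((5 - 4) + 2) + 16*W = ((5 - 4) + 2) + 16*(-15) = (1 + 2) - 240 = 3 - 240 = -237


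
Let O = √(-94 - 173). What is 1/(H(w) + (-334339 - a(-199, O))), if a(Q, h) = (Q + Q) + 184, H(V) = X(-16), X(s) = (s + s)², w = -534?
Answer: -1/333101 ≈ -3.0021e-6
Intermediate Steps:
O = I*√267 (O = √(-267) = I*√267 ≈ 16.34*I)
X(s) = 4*s² (X(s) = (2*s)² = 4*s²)
H(V) = 1024 (H(V) = 4*(-16)² = 4*256 = 1024)
a(Q, h) = 184 + 2*Q (a(Q, h) = 2*Q + 184 = 184 + 2*Q)
1/(H(w) + (-334339 - a(-199, O))) = 1/(1024 + (-334339 - (184 + 2*(-199)))) = 1/(1024 + (-334339 - (184 - 398))) = 1/(1024 + (-334339 - 1*(-214))) = 1/(1024 + (-334339 + 214)) = 1/(1024 - 334125) = 1/(-333101) = -1/333101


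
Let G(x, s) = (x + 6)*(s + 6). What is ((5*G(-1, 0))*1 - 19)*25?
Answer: 3275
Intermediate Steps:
G(x, s) = (6 + s)*(6 + x) (G(x, s) = (6 + x)*(6 + s) = (6 + s)*(6 + x))
((5*G(-1, 0))*1 - 19)*25 = ((5*(36 + 6*0 + 6*(-1) + 0*(-1)))*1 - 19)*25 = ((5*(36 + 0 - 6 + 0))*1 - 19)*25 = ((5*30)*1 - 19)*25 = (150*1 - 19)*25 = (150 - 19)*25 = 131*25 = 3275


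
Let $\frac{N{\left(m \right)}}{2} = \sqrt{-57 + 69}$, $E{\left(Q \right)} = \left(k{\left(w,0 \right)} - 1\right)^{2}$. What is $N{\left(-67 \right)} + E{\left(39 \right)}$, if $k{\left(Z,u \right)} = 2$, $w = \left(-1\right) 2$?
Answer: $1 + 4 \sqrt{3} \approx 7.9282$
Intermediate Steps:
$w = -2$
$E{\left(Q \right)} = 1$ ($E{\left(Q \right)} = \left(2 - 1\right)^{2} = 1^{2} = 1$)
$N{\left(m \right)} = 4 \sqrt{3}$ ($N{\left(m \right)} = 2 \sqrt{-57 + 69} = 2 \sqrt{12} = 2 \cdot 2 \sqrt{3} = 4 \sqrt{3}$)
$N{\left(-67 \right)} + E{\left(39 \right)} = 4 \sqrt{3} + 1 = 1 + 4 \sqrt{3}$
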